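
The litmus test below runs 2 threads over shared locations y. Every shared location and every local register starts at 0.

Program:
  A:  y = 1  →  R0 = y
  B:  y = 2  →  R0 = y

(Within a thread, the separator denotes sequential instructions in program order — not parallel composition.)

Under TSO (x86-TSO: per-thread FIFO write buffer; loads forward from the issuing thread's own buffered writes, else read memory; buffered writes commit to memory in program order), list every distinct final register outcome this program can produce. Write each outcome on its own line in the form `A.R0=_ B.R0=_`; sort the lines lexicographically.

outcome vector order: (A.R0,B.R0)
|TSO outcomes| = 3

A.R0=1 B.R0=1
A.R0=1 B.R0=2
A.R0=2 B.R0=2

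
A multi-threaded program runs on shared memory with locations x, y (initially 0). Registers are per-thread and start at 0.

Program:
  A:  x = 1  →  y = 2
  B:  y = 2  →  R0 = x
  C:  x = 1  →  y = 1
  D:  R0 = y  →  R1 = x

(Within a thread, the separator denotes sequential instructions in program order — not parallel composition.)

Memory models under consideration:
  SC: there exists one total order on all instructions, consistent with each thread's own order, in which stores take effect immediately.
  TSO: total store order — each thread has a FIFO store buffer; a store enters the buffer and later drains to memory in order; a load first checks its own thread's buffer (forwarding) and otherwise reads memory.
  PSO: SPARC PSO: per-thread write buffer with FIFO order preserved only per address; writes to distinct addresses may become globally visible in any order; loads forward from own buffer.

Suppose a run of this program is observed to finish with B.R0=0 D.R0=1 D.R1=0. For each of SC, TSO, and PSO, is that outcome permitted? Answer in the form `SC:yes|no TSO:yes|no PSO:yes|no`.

outcome vector order: (B.R0,D.R0,D.R1)
SC: 10 outcomes — {000 001 011 020 021 100 101 111 120 121}
TSO: 10 outcomes — {000 001 011 020 021 100 101 111 120 121}
PSO: 12 outcomes — {000 001 010 011 020 021 100 101 110 111 120 121}
target 010 ∈ {PSO}

SC:no TSO:no PSO:yes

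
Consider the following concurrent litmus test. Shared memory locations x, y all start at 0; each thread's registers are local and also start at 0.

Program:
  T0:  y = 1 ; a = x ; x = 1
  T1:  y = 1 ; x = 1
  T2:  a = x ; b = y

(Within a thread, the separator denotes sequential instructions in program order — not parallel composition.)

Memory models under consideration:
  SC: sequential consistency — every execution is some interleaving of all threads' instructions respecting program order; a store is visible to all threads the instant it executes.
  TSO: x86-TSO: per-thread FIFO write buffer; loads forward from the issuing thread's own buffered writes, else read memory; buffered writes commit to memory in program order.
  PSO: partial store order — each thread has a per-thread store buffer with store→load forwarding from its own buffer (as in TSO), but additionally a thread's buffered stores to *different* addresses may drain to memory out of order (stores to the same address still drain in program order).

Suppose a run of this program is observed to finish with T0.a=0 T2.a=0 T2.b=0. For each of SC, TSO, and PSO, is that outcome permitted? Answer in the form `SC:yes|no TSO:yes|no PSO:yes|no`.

outcome vector order: (T0.a,T2.a,T2.b)
SC (6): (0,0,0) (0,0,1) (0,1,1) (1,0,0) (1,0,1) (1,1,1)
TSO (6): (0,0,0) (0,0,1) (0,1,1) (1,0,0) (1,0,1) (1,1,1)
PSO (8): (0,0,0) (0,0,1) (0,1,0) (0,1,1) (1,0,0) (1,0,1) (1,1,0) (1,1,1)
target (0,0,0) ∈ {SC,TSO,PSO}

SC:yes TSO:yes PSO:yes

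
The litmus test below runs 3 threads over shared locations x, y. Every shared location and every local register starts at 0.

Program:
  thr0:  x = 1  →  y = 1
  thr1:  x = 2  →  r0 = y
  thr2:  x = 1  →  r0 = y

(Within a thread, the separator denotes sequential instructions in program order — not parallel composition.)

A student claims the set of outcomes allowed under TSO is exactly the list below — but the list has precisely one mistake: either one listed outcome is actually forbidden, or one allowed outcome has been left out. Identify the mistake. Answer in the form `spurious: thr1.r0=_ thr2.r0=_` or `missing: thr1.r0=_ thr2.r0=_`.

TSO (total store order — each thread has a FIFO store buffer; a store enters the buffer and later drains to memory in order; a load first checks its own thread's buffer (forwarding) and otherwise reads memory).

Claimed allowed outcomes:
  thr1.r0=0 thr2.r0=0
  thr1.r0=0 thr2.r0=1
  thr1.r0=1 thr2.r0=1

outcome vector order: (thr1.r0,thr2.r0)
TSO (4): (0,0); (0,1); (1,0); (1,1)
TSO∖claimed = {(1,0)}

missing: thr1.r0=1 thr2.r0=0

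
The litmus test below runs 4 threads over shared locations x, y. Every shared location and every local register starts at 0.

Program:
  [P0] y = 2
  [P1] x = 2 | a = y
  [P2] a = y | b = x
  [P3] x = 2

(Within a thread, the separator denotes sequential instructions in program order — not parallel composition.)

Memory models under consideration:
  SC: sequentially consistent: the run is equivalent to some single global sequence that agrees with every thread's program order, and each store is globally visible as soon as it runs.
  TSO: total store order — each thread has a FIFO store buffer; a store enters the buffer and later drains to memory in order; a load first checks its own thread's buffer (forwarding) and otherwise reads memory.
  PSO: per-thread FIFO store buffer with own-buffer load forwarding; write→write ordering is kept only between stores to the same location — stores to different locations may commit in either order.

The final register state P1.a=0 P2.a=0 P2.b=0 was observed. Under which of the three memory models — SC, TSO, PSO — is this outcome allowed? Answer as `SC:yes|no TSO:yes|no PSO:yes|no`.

outcome vector order: (P1.a,P2.a,P2.b)
under SC → 000, 002, 022, 200, 202, 220, 222
under TSO → 000, 002, 020, 022, 200, 202, 220, 222
under PSO → 000, 002, 020, 022, 200, 202, 220, 222
target 000 ∈ {SC,TSO,PSO}

SC:yes TSO:yes PSO:yes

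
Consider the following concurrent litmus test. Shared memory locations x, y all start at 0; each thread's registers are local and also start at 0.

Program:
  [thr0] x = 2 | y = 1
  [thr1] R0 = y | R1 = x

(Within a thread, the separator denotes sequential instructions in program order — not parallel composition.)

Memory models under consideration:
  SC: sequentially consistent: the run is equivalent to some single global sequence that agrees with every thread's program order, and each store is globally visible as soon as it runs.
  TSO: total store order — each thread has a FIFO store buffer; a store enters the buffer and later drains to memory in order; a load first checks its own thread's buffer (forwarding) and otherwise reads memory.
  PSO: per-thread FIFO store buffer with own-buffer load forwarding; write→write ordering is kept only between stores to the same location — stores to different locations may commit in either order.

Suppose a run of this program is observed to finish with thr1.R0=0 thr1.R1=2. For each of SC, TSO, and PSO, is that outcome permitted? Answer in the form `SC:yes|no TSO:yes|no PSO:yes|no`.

SC:yes TSO:yes PSO:yes

outcome vector order: (thr1.R0,thr1.R1)
under SC → <0 0>; <0 2>; <1 2>
under TSO → <0 0>; <0 2>; <1 2>
under PSO → <0 0>; <0 2>; <1 0>; <1 2>
target <0 2> ∈ {SC,TSO,PSO}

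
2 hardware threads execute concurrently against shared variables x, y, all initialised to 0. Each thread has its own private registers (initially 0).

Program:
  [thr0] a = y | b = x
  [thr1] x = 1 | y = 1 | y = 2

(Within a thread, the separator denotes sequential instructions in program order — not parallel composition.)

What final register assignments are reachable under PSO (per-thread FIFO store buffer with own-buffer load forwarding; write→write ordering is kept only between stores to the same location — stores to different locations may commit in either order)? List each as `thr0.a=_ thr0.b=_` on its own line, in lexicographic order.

outcome vector order: (thr0.a,thr0.b)
|PSO outcomes| = 6

thr0.a=0 thr0.b=0
thr0.a=0 thr0.b=1
thr0.a=1 thr0.b=0
thr0.a=1 thr0.b=1
thr0.a=2 thr0.b=0
thr0.a=2 thr0.b=1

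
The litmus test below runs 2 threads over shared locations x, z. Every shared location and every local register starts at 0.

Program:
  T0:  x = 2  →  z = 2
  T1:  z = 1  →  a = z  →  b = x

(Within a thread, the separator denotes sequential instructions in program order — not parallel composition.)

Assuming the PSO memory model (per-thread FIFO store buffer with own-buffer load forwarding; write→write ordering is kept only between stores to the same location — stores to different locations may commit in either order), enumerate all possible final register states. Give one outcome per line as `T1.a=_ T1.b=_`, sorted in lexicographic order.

outcome vector order: (T1.a,T1.b)
|PSO outcomes| = 4

T1.a=1 T1.b=0
T1.a=1 T1.b=2
T1.a=2 T1.b=0
T1.a=2 T1.b=2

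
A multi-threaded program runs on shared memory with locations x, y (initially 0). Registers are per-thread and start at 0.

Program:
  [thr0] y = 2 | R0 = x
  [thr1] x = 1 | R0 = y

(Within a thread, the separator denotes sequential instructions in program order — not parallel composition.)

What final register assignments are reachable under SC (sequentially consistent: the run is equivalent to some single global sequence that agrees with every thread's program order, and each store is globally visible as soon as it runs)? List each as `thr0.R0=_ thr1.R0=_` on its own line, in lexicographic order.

thr0.R0=0 thr1.R0=2
thr0.R0=1 thr1.R0=0
thr0.R0=1 thr1.R0=2

outcome vector order: (thr0.R0,thr1.R0)
|SC outcomes| = 3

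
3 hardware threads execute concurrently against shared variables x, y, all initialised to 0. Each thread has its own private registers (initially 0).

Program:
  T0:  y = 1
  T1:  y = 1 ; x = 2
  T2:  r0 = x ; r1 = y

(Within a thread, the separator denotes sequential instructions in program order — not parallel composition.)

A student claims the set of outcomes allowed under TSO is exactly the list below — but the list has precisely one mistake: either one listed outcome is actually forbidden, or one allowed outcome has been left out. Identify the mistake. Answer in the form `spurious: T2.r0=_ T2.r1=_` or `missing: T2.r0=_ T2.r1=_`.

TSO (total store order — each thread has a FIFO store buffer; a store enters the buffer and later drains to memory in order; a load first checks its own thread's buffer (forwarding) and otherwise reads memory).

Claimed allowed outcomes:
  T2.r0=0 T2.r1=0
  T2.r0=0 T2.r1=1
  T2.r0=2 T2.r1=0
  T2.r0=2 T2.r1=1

outcome vector order: (T2.r0,T2.r1)
[TSO] allowed = {<0 0>; <0 1>; <2 1>}
claimed∖TSO = {<2 0>}

spurious: T2.r0=2 T2.r1=0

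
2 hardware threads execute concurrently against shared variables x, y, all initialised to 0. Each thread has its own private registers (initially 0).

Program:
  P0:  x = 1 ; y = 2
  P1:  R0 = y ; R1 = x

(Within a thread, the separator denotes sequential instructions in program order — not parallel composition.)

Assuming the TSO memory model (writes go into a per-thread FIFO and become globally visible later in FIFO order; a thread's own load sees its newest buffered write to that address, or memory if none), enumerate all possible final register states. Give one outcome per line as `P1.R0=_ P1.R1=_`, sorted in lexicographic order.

outcome vector order: (P1.R0,P1.R1)
|TSO outcomes| = 3

P1.R0=0 P1.R1=0
P1.R0=0 P1.R1=1
P1.R0=2 P1.R1=1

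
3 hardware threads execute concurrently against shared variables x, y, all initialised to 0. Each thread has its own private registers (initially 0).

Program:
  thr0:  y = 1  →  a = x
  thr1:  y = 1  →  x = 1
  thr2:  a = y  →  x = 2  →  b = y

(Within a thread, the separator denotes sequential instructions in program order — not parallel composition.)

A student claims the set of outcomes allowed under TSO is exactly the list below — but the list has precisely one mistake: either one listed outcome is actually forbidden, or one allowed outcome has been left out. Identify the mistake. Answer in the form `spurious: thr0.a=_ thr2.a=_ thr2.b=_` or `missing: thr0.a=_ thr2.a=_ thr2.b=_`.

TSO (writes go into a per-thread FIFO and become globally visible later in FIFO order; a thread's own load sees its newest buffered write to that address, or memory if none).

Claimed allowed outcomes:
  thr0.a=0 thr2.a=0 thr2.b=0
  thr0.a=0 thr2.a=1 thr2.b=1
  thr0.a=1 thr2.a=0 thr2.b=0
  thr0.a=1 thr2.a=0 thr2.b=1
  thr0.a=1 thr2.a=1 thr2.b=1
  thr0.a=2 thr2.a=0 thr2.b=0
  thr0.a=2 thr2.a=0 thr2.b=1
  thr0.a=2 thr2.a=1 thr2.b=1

outcome vector order: (thr0.a,thr2.a,thr2.b)
TSO (9): 0/0/0; 0/0/1; 0/1/1; 1/0/0; 1/0/1; 1/1/1; 2/0/0; 2/0/1; 2/1/1
TSO∖claimed = {0/0/1}

missing: thr0.a=0 thr2.a=0 thr2.b=1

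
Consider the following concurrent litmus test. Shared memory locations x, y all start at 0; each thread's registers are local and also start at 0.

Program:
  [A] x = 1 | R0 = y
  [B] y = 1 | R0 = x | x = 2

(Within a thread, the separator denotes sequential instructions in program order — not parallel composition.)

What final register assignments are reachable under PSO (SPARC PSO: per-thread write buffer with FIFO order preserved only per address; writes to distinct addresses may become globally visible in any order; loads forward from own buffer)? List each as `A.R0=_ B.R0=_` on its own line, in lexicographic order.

A.R0=0 B.R0=0
A.R0=0 B.R0=1
A.R0=1 B.R0=0
A.R0=1 B.R0=1

outcome vector order: (A.R0,B.R0)
|PSO outcomes| = 4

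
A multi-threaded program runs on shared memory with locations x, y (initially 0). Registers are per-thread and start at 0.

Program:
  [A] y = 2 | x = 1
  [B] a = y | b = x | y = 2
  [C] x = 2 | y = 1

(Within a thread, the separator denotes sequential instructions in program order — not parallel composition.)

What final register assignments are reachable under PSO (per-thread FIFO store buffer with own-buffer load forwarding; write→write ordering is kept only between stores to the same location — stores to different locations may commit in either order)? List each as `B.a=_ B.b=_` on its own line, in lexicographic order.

outcome vector order: (B.a,B.b)
|PSO outcomes| = 9

B.a=0 B.b=0
B.a=0 B.b=1
B.a=0 B.b=2
B.a=1 B.b=0
B.a=1 B.b=1
B.a=1 B.b=2
B.a=2 B.b=0
B.a=2 B.b=1
B.a=2 B.b=2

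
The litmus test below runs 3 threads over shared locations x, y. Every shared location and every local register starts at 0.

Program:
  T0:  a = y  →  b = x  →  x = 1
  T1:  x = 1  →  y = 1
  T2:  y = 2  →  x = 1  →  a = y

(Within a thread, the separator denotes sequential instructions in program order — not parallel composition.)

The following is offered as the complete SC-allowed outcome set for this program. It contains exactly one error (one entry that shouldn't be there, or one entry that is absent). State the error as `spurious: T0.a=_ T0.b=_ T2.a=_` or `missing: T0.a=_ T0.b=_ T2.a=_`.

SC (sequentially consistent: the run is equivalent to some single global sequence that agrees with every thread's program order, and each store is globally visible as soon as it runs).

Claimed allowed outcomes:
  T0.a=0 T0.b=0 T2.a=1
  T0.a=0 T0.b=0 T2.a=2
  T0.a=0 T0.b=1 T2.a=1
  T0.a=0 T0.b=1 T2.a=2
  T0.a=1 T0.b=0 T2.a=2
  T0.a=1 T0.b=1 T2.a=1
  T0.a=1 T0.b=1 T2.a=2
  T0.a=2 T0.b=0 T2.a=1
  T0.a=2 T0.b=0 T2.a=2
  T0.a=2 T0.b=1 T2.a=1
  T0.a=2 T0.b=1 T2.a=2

spurious: T0.a=1 T0.b=0 T2.a=2

outcome vector order: (T0.a,T0.b,T2.a)
[SC] allowed = {<0 0 1> <0 0 2> <0 1 1> <0 1 2> <1 1 1> <1 1 2> <2 0 1> <2 0 2> <2 1 1> <2 1 2>}
claimed∖SC = {<1 0 2>}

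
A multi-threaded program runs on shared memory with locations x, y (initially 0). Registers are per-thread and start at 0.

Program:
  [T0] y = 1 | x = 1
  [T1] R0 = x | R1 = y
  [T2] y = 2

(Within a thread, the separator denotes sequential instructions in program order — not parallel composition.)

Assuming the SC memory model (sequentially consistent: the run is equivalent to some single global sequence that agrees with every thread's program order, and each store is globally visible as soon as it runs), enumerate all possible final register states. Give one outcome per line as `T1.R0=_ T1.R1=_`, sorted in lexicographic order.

outcome vector order: (T1.R0,T1.R1)
|SC outcomes| = 5

T1.R0=0 T1.R1=0
T1.R0=0 T1.R1=1
T1.R0=0 T1.R1=2
T1.R0=1 T1.R1=1
T1.R0=1 T1.R1=2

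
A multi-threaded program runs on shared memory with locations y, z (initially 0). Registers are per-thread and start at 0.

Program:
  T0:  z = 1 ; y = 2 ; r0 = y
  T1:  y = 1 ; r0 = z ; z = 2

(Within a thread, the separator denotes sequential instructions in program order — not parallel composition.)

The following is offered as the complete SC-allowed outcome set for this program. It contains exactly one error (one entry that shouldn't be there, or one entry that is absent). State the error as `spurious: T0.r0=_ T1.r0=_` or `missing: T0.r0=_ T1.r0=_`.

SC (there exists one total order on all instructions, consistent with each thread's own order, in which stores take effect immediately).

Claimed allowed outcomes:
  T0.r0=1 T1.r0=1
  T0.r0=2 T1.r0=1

outcome vector order: (T0.r0,T1.r0)
SC (3): (1,1); (2,0); (2,1)
SC∖claimed = {(2,0)}

missing: T0.r0=2 T1.r0=0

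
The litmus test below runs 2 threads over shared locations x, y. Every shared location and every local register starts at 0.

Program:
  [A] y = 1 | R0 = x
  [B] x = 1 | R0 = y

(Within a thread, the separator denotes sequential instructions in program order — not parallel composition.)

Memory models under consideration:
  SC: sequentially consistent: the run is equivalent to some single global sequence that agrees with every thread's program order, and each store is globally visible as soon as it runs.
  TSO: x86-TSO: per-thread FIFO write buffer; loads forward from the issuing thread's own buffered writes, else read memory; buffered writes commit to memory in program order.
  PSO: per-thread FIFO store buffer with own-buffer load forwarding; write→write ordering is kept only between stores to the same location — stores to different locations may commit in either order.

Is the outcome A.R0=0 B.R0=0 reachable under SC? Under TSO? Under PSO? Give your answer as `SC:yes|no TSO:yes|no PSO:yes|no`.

outcome vector order: (A.R0,B.R0)
[SC] allowed = {(0,1), (1,0), (1,1)}
[TSO] allowed = {(0,0), (0,1), (1,0), (1,1)}
[PSO] allowed = {(0,0), (0,1), (1,0), (1,1)}
target (0,0) ∈ {TSO,PSO}

SC:no TSO:yes PSO:yes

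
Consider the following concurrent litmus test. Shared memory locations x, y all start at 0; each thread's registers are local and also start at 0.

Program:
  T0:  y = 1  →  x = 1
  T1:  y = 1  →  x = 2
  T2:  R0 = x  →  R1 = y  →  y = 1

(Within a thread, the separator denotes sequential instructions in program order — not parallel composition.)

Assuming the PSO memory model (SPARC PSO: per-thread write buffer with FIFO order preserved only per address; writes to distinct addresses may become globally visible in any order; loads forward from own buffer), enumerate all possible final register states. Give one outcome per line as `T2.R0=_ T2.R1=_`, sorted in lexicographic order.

outcome vector order: (T2.R0,T2.R1)
|PSO outcomes| = 6

T2.R0=0 T2.R1=0
T2.R0=0 T2.R1=1
T2.R0=1 T2.R1=0
T2.R0=1 T2.R1=1
T2.R0=2 T2.R1=0
T2.R0=2 T2.R1=1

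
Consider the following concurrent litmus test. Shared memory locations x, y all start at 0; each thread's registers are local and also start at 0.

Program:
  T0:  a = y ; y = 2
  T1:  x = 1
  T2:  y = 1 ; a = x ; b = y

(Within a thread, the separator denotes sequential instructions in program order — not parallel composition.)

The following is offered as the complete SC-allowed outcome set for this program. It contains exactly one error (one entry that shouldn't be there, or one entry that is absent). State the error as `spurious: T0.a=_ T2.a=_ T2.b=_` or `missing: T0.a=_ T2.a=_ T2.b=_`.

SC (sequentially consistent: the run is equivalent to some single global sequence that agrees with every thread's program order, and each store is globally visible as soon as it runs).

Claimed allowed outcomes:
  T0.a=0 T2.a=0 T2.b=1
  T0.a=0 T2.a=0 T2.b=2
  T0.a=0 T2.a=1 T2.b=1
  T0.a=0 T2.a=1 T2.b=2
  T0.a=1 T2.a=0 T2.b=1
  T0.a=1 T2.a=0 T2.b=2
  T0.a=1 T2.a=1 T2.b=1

outcome vector order: (T0.a,T2.a,T2.b)
SC: 8 outcomes — {001, 002, 011, 012, 101, 102, 111, 112}
SC∖claimed = {112}

missing: T0.a=1 T2.a=1 T2.b=2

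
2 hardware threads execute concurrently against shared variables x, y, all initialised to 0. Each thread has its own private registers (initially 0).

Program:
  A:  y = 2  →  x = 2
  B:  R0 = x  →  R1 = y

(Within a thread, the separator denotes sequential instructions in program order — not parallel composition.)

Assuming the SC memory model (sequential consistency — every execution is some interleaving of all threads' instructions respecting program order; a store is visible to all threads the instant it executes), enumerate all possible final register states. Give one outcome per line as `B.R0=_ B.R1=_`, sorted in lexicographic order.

outcome vector order: (B.R0,B.R1)
|SC outcomes| = 3

B.R0=0 B.R1=0
B.R0=0 B.R1=2
B.R0=2 B.R1=2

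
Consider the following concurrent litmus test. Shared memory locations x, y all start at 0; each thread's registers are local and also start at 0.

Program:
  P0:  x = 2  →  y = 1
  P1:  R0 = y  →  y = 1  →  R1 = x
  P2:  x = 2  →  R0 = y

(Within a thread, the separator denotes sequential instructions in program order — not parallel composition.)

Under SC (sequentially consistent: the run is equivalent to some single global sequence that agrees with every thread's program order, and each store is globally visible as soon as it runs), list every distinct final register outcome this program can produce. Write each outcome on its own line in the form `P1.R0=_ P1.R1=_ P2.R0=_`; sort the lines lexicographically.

outcome vector order: (P1.R0,P1.R1,P2.R0)
|SC outcomes| = 5

P1.R0=0 P1.R1=0 P2.R0=1
P1.R0=0 P1.R1=2 P2.R0=0
P1.R0=0 P1.R1=2 P2.R0=1
P1.R0=1 P1.R1=2 P2.R0=0
P1.R0=1 P1.R1=2 P2.R0=1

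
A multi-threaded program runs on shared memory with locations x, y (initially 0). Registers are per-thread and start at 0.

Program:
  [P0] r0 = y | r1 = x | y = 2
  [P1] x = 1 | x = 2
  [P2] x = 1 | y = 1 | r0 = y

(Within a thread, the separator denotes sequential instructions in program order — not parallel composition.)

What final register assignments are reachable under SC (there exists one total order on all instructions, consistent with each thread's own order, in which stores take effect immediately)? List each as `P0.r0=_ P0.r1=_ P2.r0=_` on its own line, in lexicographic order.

P0.r0=0 P0.r1=0 P2.r0=1
P0.r0=0 P0.r1=0 P2.r0=2
P0.r0=0 P0.r1=1 P2.r0=1
P0.r0=0 P0.r1=1 P2.r0=2
P0.r0=0 P0.r1=2 P2.r0=1
P0.r0=0 P0.r1=2 P2.r0=2
P0.r0=1 P0.r1=1 P2.r0=1
P0.r0=1 P0.r1=1 P2.r0=2
P0.r0=1 P0.r1=2 P2.r0=1
P0.r0=1 P0.r1=2 P2.r0=2

outcome vector order: (P0.r0,P0.r1,P2.r0)
|SC outcomes| = 10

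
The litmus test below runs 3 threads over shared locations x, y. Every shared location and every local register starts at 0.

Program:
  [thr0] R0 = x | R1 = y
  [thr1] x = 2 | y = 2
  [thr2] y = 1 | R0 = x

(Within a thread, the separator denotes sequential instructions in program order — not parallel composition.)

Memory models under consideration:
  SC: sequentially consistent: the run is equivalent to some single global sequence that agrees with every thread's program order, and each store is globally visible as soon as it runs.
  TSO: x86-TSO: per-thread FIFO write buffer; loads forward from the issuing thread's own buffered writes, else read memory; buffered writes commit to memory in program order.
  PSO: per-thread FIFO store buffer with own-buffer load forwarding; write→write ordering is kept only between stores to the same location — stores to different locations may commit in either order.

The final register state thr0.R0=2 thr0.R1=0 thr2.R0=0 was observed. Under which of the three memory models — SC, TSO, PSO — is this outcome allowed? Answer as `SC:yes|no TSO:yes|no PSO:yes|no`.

outcome vector order: (thr0.R0,thr0.R1,thr2.R0)
[SC] allowed = {0/0/0, 0/0/2, 0/1/0, 0/1/2, 0/2/0, 0/2/2, 2/0/2, 2/1/0, 2/1/2, 2/2/0, 2/2/2}
[TSO] allowed = {0/0/0, 0/0/2, 0/1/0, 0/1/2, 0/2/0, 0/2/2, 2/0/0, 2/0/2, 2/1/0, 2/1/2, 2/2/0, 2/2/2}
[PSO] allowed = {0/0/0, 0/0/2, 0/1/0, 0/1/2, 0/2/0, 0/2/2, 2/0/0, 2/0/2, 2/1/0, 2/1/2, 2/2/0, 2/2/2}
target 2/0/0 ∈ {TSO,PSO}

SC:no TSO:yes PSO:yes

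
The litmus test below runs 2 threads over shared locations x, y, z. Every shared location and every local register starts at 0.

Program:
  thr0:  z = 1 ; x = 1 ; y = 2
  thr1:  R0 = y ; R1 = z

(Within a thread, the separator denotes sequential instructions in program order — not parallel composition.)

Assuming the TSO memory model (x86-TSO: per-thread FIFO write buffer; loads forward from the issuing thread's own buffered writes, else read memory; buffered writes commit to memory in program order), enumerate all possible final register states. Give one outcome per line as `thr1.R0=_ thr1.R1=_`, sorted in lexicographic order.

thr1.R0=0 thr1.R1=0
thr1.R0=0 thr1.R1=1
thr1.R0=2 thr1.R1=1

outcome vector order: (thr1.R0,thr1.R1)
|TSO outcomes| = 3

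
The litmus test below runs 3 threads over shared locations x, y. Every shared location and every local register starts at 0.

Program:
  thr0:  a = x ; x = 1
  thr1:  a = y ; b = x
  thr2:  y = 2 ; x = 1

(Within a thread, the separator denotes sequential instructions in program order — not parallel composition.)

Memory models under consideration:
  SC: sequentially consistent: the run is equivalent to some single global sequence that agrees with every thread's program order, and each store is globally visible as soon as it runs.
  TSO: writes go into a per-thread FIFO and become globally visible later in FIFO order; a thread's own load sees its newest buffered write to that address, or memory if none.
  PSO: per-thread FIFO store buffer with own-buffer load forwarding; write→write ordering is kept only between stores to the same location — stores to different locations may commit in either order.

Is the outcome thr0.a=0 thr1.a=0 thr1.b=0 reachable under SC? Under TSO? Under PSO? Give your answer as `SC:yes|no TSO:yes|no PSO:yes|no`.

SC:yes TSO:yes PSO:yes

outcome vector order: (thr0.a,thr1.a,thr1.b)
[SC] allowed = {<0 0 0>, <0 0 1>, <0 2 0>, <0 2 1>, <1 0 0>, <1 0 1>, <1 2 0>, <1 2 1>}
[TSO] allowed = {<0 0 0>, <0 0 1>, <0 2 0>, <0 2 1>, <1 0 0>, <1 0 1>, <1 2 0>, <1 2 1>}
[PSO] allowed = {<0 0 0>, <0 0 1>, <0 2 0>, <0 2 1>, <1 0 0>, <1 0 1>, <1 2 0>, <1 2 1>}
target <0 0 0> ∈ {SC,TSO,PSO}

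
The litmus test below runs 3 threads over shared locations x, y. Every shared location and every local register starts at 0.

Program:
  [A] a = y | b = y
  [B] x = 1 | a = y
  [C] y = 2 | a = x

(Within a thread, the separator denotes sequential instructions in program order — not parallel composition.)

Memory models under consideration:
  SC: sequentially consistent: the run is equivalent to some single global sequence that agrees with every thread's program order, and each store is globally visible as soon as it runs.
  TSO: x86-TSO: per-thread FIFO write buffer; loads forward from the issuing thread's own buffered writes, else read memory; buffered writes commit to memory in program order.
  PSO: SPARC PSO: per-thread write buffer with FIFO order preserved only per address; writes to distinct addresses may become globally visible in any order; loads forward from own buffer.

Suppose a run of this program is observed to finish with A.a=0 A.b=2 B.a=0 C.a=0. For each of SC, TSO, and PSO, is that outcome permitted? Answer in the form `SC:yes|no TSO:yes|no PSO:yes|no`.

outcome vector order: (A.a,A.b,B.a,C.a)
SC (9): 0/0/0/1 0/0/2/0 0/0/2/1 0/2/0/1 0/2/2/0 0/2/2/1 2/2/0/1 2/2/2/0 2/2/2/1
TSO (12): 0/0/0/0 0/0/0/1 0/0/2/0 0/0/2/1 0/2/0/0 0/2/0/1 0/2/2/0 0/2/2/1 2/2/0/0 2/2/0/1 2/2/2/0 2/2/2/1
PSO (12): 0/0/0/0 0/0/0/1 0/0/2/0 0/0/2/1 0/2/0/0 0/2/0/1 0/2/2/0 0/2/2/1 2/2/0/0 2/2/0/1 2/2/2/0 2/2/2/1
target 0/2/0/0 ∈ {TSO,PSO}

SC:no TSO:yes PSO:yes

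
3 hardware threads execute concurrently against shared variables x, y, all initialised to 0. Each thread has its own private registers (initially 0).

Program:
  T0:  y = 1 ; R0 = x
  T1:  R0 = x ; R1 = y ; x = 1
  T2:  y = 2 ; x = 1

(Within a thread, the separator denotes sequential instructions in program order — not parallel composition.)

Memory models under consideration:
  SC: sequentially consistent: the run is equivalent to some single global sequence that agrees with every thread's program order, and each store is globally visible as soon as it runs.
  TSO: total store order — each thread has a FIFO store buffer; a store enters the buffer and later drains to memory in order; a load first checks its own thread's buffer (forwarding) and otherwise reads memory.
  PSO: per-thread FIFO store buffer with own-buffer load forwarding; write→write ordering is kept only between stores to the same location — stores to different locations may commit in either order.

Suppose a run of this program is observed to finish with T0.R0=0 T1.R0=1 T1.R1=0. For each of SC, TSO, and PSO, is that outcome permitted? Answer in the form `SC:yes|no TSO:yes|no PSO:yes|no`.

outcome vector order: (T0.R0,T1.R0,T1.R1)
under SC → 000, 001, 002, 011, 012, 100, 101, 102, 111, 112
under TSO → 000, 001, 002, 011, 012, 100, 101, 102, 111, 112
under PSO → 000, 001, 002, 010, 011, 012, 100, 101, 102, 110, 111, 112
target 010 ∈ {PSO}

SC:no TSO:no PSO:yes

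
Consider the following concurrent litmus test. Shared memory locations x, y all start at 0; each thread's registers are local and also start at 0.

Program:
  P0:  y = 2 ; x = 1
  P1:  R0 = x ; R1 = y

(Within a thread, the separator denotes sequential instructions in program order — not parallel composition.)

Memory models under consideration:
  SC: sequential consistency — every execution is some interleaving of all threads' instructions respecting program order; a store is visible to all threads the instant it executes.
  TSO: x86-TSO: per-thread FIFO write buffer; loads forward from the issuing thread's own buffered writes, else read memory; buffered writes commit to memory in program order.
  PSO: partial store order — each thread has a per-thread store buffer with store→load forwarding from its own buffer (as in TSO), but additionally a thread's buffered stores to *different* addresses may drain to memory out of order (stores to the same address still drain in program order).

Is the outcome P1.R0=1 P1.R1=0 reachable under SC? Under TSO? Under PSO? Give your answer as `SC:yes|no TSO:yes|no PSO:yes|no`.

SC:no TSO:no PSO:yes

outcome vector order: (P1.R0,P1.R1)
SC (3): <0 0>; <0 2>; <1 2>
TSO (3): <0 0>; <0 2>; <1 2>
PSO (4): <0 0>; <0 2>; <1 0>; <1 2>
target <1 0> ∈ {PSO}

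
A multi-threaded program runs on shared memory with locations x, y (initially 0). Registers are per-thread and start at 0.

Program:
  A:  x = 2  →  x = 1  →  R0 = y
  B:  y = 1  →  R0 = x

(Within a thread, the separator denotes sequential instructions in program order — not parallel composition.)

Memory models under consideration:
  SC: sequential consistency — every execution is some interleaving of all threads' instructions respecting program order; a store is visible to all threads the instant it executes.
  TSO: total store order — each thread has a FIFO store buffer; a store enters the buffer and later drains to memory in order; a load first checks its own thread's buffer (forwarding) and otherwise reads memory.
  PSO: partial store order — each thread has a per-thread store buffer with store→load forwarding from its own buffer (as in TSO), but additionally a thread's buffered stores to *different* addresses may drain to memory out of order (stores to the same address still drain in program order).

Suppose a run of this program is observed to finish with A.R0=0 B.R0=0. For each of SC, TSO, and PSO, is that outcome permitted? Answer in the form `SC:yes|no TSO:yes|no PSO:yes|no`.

outcome vector order: (A.R0,B.R0)
[SC] allowed = {<0 1>, <1 0>, <1 1>, <1 2>}
[TSO] allowed = {<0 0>, <0 1>, <0 2>, <1 0>, <1 1>, <1 2>}
[PSO] allowed = {<0 0>, <0 1>, <0 2>, <1 0>, <1 1>, <1 2>}
target <0 0> ∈ {TSO,PSO}

SC:no TSO:yes PSO:yes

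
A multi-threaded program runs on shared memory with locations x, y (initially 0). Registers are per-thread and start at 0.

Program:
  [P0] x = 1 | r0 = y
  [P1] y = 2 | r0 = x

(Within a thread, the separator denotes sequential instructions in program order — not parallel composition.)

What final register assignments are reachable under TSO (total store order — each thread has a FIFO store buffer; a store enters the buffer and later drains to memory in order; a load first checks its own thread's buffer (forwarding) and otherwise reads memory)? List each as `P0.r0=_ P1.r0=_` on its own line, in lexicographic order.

P0.r0=0 P1.r0=0
P0.r0=0 P1.r0=1
P0.r0=2 P1.r0=0
P0.r0=2 P1.r0=1

outcome vector order: (P0.r0,P1.r0)
|TSO outcomes| = 4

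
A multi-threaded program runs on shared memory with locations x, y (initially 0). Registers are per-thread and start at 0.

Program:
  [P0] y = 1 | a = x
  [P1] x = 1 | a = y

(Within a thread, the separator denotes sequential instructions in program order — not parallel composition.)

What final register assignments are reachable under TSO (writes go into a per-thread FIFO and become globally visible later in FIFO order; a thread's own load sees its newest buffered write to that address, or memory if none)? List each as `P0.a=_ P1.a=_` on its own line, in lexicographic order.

outcome vector order: (P0.a,P1.a)
|TSO outcomes| = 4

P0.a=0 P1.a=0
P0.a=0 P1.a=1
P0.a=1 P1.a=0
P0.a=1 P1.a=1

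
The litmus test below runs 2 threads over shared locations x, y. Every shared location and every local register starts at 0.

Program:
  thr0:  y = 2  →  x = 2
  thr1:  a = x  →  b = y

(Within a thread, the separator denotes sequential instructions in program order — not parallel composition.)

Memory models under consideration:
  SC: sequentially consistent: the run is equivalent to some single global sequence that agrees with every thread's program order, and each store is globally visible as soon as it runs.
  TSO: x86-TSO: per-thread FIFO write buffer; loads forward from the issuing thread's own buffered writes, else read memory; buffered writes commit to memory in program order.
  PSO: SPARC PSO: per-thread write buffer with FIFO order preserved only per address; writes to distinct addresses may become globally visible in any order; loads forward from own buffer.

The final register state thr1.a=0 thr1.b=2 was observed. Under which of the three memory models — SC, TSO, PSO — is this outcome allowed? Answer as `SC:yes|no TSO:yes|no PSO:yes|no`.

outcome vector order: (thr1.a,thr1.b)
SC (3): <0 0> <0 2> <2 2>
TSO (3): <0 0> <0 2> <2 2>
PSO (4): <0 0> <0 2> <2 0> <2 2>
target <0 2> ∈ {SC,TSO,PSO}

SC:yes TSO:yes PSO:yes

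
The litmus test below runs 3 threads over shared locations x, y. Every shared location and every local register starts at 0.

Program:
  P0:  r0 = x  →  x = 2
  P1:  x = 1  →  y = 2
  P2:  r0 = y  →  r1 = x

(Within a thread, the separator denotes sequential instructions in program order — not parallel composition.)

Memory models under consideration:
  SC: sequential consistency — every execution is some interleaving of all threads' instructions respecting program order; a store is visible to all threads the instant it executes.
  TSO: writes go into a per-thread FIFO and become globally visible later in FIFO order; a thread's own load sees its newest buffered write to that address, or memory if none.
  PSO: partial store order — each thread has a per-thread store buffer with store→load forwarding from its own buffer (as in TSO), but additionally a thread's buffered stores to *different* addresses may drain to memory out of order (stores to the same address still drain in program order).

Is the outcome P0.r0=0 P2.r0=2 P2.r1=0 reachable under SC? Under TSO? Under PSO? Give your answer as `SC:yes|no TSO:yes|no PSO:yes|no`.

SC:no TSO:no PSO:yes

outcome vector order: (P0.r0,P2.r0,P2.r1)
SC: 10 outcomes — {(0,0,0); (0,0,1); (0,0,2); (0,2,1); (0,2,2); (1,0,0); (1,0,1); (1,0,2); (1,2,1); (1,2,2)}
TSO: 10 outcomes — {(0,0,0); (0,0,1); (0,0,2); (0,2,1); (0,2,2); (1,0,0); (1,0,1); (1,0,2); (1,2,1); (1,2,2)}
PSO: 12 outcomes — {(0,0,0); (0,0,1); (0,0,2); (0,2,0); (0,2,1); (0,2,2); (1,0,0); (1,0,1); (1,0,2); (1,2,0); (1,2,1); (1,2,2)}
target (0,2,0) ∈ {PSO}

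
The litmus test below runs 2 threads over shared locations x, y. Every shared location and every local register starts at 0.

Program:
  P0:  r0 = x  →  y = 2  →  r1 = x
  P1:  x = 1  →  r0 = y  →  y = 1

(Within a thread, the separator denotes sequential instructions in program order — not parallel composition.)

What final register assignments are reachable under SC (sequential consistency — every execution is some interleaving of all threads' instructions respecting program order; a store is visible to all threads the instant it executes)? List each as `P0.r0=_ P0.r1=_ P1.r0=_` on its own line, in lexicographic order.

outcome vector order: (P0.r0,P0.r1,P1.r0)
|SC outcomes| = 5

P0.r0=0 P0.r1=0 P1.r0=2
P0.r0=0 P0.r1=1 P1.r0=0
P0.r0=0 P0.r1=1 P1.r0=2
P0.r0=1 P0.r1=1 P1.r0=0
P0.r0=1 P0.r1=1 P1.r0=2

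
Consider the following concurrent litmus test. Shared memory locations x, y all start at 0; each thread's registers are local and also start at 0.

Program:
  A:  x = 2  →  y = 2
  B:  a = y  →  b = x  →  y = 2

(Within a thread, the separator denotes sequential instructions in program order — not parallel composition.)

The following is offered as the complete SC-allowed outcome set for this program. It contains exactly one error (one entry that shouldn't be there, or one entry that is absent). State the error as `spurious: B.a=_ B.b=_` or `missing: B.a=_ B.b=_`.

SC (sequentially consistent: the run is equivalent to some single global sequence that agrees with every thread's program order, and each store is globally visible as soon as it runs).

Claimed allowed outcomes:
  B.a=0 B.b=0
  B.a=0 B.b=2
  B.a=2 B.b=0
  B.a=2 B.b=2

outcome vector order: (B.a,B.b)
SC: 3 outcomes — {00 02 22}
claimed∖SC = {20}

spurious: B.a=2 B.b=0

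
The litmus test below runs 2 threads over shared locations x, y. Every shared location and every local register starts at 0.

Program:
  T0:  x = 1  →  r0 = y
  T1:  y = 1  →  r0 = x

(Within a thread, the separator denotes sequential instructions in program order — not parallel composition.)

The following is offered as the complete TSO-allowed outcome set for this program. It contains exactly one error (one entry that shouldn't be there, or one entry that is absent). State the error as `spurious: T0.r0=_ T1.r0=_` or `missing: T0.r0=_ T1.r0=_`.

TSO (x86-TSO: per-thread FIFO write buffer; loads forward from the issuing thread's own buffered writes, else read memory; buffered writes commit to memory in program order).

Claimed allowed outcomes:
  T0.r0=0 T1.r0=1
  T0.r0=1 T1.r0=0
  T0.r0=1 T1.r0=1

missing: T0.r0=0 T1.r0=0

outcome vector order: (T0.r0,T1.r0)
TSO: 4 outcomes — {00 01 10 11}
TSO∖claimed = {00}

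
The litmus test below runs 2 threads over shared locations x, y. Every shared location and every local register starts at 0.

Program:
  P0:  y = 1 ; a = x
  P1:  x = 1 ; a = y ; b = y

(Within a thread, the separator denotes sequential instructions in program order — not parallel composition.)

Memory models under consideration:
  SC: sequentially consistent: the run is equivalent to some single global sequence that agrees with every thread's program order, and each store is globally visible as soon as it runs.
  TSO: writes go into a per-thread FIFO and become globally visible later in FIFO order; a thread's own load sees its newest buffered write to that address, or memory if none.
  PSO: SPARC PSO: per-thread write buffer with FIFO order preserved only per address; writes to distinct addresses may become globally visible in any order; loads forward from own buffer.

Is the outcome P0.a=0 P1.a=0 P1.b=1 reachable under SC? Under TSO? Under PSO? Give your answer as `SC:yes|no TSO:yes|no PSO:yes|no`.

SC:no TSO:yes PSO:yes

outcome vector order: (P0.a,P1.a,P1.b)
under SC → <0 1 1>, <1 0 0>, <1 0 1>, <1 1 1>
under TSO → <0 0 0>, <0 0 1>, <0 1 1>, <1 0 0>, <1 0 1>, <1 1 1>
under PSO → <0 0 0>, <0 0 1>, <0 1 1>, <1 0 0>, <1 0 1>, <1 1 1>
target <0 0 1> ∈ {TSO,PSO}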